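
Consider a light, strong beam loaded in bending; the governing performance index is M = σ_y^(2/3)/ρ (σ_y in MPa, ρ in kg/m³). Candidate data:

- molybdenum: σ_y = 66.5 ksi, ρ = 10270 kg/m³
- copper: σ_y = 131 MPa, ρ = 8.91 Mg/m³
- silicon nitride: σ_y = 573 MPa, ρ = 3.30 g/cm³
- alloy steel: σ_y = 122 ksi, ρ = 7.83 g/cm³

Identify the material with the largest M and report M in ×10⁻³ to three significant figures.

silicon nitride, M = 20.9×10⁻³

In SI units:
  molybdenum: σ_y = 458.5 MPa, ρ = 10270 kg/m³
  copper: σ_y = 131.0 MPa, ρ = 8910 kg/m³
  silicon nitride: σ_y = 573.0 MPa, ρ = 3300 kg/m³
  alloy steel: σ_y = 841.2 MPa, ρ = 7830 kg/m³
  silicon nitride: M = 20.9×10⁻³
  alloy steel: M = 11.4×10⁻³
  molybdenum: M = 5.79×10⁻³
  copper: M = 2.89×10⁻³
The maximum is for silicon nitride.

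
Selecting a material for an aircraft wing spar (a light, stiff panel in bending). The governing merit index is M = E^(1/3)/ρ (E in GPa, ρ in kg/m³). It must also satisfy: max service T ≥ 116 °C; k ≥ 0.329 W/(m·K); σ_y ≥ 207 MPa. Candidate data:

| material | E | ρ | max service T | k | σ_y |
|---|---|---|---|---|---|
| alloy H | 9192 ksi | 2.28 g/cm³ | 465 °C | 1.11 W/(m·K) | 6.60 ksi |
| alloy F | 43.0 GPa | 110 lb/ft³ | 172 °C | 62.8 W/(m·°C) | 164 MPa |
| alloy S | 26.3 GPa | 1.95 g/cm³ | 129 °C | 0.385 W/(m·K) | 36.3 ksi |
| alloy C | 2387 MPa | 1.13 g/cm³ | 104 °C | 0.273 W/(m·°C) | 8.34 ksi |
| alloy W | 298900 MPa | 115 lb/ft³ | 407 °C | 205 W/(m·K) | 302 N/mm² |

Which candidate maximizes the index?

Screen on constraints: max service T ≥ 116 °C; k ≥ 0.329 W/(m·K); σ_y ≥ 207 MPa. Survivors: alloy S, alloy W.
In SI units:
  alloy S: E = 26.30 GPa, ρ = 1950 kg/m³
  alloy W: E = 298.9 GPa, ρ = 1842 kg/m³
  alloy W: M = 3.63×10⁻³
  alloy S: M = 1.53×10⁻³
Alloy W ranks first.

alloy W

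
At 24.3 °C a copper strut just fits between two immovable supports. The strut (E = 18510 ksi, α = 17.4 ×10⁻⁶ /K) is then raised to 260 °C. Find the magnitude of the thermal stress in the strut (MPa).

E = 18510 ksi = 127.6 GPa.
ΔT = 235.7 K. Constrained thermal stress σ = E·α·ΔT = 127.6×10³ MPa × 17.4×10⁻⁶ × 235.7 = 523 MPa (compressive).

523 MPa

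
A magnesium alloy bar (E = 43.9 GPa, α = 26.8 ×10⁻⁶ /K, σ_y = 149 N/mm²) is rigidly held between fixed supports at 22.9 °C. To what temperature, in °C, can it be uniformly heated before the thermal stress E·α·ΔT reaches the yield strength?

150 °C

σ_y = 149 N/mm² = 149.0 MPa.
E·α·ΔT = 149.0 MPa ⇒ ΔT = 149.0 / (43.90×10³ × 26.8×10⁻⁶) = 126.6 K.
T = 22.9 + 126.6 = 149.5 °C.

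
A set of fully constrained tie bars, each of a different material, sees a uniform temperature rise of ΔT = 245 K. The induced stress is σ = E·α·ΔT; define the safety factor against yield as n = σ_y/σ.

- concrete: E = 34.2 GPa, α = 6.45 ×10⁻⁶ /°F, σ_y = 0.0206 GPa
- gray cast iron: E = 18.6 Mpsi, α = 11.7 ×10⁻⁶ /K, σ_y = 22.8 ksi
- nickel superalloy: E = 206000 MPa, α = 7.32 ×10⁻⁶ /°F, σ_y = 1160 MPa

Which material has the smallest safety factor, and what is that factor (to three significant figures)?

concrete, n = 0.212

With everything in SI (GPa, ×10⁻⁶/K, MPa):
  concrete: E = 34.20, α = 11.6, σ_y = 20.60 → σ = 97.3 MPa, n = 0.212
  gray cast iron: E = 128.2, α = 11.7, σ_y = 157.2 → σ = 368 MPa, n = 0.428
  nickel superalloy: E = 206.0, α = 13.2, σ_y = 1160 → σ = 665 MPa, n = 1.74
Concrete has the lowest safety factor, n = 0.212.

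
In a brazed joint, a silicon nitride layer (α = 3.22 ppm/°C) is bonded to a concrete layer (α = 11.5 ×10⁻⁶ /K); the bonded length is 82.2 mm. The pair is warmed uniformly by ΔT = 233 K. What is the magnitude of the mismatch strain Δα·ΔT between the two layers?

1.93×10⁻³

Δα = |3.22 − 11.5|×10⁻⁶/K = 8.28×10⁻⁶/K.
Mismatch strain = Δα·ΔT = 8.28×10⁻⁶ × 233.0 = 1.93×10⁻³.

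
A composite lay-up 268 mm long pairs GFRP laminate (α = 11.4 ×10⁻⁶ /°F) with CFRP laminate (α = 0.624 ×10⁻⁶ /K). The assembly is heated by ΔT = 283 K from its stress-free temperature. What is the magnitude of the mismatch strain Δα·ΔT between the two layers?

GFRP laminate: α = 11.4×10⁻⁶/°F × 9/5 = 20.5×10⁻⁶/K.
Δα = |20.5 − 0.624|×10⁻⁶/K = 19.9×10⁻⁶/K.
Mismatch strain = Δα·ΔT = 19.9×10⁻⁶ × 283.0 = 5.63×10⁻³.

5.63×10⁻³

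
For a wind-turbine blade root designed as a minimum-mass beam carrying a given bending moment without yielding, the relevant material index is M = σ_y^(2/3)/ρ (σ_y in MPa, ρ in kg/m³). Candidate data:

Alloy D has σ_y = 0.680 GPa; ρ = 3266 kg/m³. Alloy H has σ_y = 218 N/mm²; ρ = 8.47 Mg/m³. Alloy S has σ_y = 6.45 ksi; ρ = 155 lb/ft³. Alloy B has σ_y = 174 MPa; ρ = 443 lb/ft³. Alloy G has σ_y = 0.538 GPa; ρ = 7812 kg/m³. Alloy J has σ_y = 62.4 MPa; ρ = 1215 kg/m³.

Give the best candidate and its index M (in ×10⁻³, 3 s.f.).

Putting every candidate on a common basis:
  alloy D: σ_y = 680.0 MPa, ρ = 3266 kg/m³
  alloy H: σ_y = 218.0 MPa, ρ = 8470 kg/m³
  alloy S: σ_y = 44.47 MPa, ρ = 2483 kg/m³
  alloy B: σ_y = 174.0 MPa, ρ = 7096 kg/m³
  alloy G: σ_y = 538.0 MPa, ρ = 7812 kg/m³
  alloy J: σ_y = 62.40 MPa, ρ = 1215 kg/m³
  alloy D: M = 23.7×10⁻³
  alloy J: M = 12.9×10⁻³
  alloy G: M = 8.47×10⁻³
  alloy S: M = 5.06×10⁻³
  alloy B: M = 4.39×10⁻³
  alloy H: M = 4.28×10⁻³
Alloy D ranks first.

alloy D, M = 23.7×10⁻³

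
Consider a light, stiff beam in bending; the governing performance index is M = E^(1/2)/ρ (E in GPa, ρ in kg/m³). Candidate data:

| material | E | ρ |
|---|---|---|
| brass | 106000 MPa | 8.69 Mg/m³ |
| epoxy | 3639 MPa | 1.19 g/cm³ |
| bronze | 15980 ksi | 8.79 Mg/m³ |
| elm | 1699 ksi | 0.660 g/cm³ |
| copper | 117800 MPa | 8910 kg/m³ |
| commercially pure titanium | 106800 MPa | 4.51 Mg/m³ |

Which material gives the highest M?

Normalizing units and computing the index:
  brass: E = 106.0 GPa, ρ = 8690 kg/m³
  epoxy: E = 3.639 GPa, ρ = 1190 kg/m³
  bronze: E = 110.2 GPa, ρ = 8790 kg/m³
  elm: E = 11.71 GPa, ρ = 660.0 kg/m³
  copper: E = 117.8 GPa, ρ = 8910 kg/m³
  commercially pure titanium: E = 106.8 GPa, ρ = 4510 kg/m³
  elm: M = 5.19×10⁻³
  commercially pure titanium: M = 2.29×10⁻³
  epoxy: M = 1.60×10⁻³
  copper: M = 1.22×10⁻³
  bronze: M = 1.19×10⁻³
  brass: M = 1.18×10⁻³
Elm has the largest M.

elm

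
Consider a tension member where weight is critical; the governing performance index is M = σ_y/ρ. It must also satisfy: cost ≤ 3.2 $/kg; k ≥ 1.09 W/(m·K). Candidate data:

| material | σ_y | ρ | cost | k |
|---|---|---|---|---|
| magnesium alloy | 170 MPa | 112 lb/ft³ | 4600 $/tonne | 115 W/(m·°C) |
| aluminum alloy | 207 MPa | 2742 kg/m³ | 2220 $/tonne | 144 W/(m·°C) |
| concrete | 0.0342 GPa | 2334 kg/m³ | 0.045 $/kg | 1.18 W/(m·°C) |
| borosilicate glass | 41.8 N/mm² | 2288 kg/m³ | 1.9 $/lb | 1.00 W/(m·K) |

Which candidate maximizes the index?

aluminum alloy

Screen on constraints: cost ≤ 3.2 $/kg; k ≥ 1.09 W/(m·K). Survivors: aluminum alloy, concrete.
Convert each candidate to consistent units, then evaluate M:
  aluminum alloy: σ_y = 207.0 MPa, ρ = 2742 kg/m³
  concrete: σ_y = 34.20 MPa, ρ = 2334 kg/m³
  aluminum alloy: M = 75.5 kN·m/kg
  concrete: M = 14.7 kN·m/kg
Highest index: aluminum alloy.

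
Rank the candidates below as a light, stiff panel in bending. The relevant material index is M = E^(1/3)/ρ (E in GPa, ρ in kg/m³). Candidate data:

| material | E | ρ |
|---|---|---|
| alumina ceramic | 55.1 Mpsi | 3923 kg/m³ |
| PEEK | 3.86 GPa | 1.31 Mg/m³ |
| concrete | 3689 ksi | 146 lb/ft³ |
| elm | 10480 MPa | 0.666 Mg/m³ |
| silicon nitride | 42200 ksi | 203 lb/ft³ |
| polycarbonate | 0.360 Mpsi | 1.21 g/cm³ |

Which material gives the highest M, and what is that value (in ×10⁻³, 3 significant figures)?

After converting to SI:
  alumina ceramic: E = 379.9 GPa, ρ = 3923 kg/m³
  PEEK: E = 3.860 GPa, ρ = 1310 kg/m³
  concrete: E = 25.43 GPa, ρ = 2339 kg/m³
  elm: E = 10.48 GPa, ρ = 666.0 kg/m³
  silicon nitride: E = 291.0 GPa, ρ = 3252 kg/m³
  polycarbonate: E = 2.482 GPa, ρ = 1210 kg/m³
  elm: M = 3.29×10⁻³
  silicon nitride: M = 2.04×10⁻³
  alumina ceramic: M = 1.85×10⁻³
  concrete: M = 1.26×10⁻³
  PEEK: M = 1.20×10⁻³
  polycarbonate: M = 1.12×10⁻³
The maximum is for elm.

elm, M = 3.29×10⁻³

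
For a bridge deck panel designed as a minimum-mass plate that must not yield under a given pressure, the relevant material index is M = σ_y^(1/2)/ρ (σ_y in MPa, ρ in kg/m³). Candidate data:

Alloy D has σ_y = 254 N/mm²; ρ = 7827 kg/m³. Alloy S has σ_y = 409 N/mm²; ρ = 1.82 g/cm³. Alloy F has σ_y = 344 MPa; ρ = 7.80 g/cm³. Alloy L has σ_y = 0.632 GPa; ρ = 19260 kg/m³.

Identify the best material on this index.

Normalizing units and computing the index:
  alloy D: σ_y = 254.0 MPa, ρ = 7827 kg/m³
  alloy S: σ_y = 409.0 MPa, ρ = 1820 kg/m³
  alloy F: σ_y = 344.0 MPa, ρ = 7800 kg/m³
  alloy L: σ_y = 632.0 MPa, ρ = 19260 kg/m³
  alloy S: M = 11.1×10⁻³
  alloy F: M = 2.38×10⁻³
  alloy D: M = 2.04×10⁻³
  alloy L: M = 1.31×10⁻³
Alloy S ranks first.

alloy S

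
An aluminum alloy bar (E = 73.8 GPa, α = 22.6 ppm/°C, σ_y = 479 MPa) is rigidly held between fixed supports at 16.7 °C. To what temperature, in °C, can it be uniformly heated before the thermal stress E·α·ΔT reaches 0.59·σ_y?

E·α·ΔT = 282.6 MPa ⇒ ΔT = 282.6 / (73.80×10³ × 22.6×10⁻⁶) = 169.4 K.
T = 16.7 + 169.4 = 186.1 °C.

186 °C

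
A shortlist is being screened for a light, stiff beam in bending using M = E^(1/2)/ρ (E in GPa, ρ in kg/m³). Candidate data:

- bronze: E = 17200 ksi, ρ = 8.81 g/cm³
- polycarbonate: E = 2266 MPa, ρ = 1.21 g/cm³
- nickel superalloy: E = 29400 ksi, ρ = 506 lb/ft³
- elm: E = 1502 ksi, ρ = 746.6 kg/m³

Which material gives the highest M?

elm

Normalizing units and computing the index:
  bronze: E = 118.6 GPa, ρ = 8810 kg/m³
  polycarbonate: E = 2.266 GPa, ρ = 1210 kg/m³
  nickel superalloy: E = 202.7 GPa, ρ = 8105 kg/m³
  elm: E = 10.36 GPa, ρ = 746.6 kg/m³
  elm: M = 4.31×10⁻³
  nickel superalloy: M = 1.76×10⁻³
  polycarbonate: M = 1.24×10⁻³
  bronze: M = 1.24×10⁻³
Highest index: elm.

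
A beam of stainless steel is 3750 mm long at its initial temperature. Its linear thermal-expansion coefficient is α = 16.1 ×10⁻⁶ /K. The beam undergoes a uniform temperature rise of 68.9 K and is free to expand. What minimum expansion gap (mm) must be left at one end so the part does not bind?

ΔL = α·L₀·ΔT = 16.1×10⁻⁶ × 3750 mm × 68.90 K = 4.16 mm.

4.16 mm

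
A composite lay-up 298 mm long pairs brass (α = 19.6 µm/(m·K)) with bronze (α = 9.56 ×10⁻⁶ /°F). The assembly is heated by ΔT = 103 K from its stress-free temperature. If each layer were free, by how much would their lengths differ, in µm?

73.4 µm

bronze: α = 9.56×10⁻⁶/°F × 9/5 = 17.2×10⁻⁶/K.
Δα = |19.6 − 17.2|×10⁻⁶/K = 2.39×10⁻⁶/K.
ΔL_mismatch = Δα·L·ΔT = 2.39×10⁻⁶ × 298.0 mm × 103.0 K = 73.4 µm.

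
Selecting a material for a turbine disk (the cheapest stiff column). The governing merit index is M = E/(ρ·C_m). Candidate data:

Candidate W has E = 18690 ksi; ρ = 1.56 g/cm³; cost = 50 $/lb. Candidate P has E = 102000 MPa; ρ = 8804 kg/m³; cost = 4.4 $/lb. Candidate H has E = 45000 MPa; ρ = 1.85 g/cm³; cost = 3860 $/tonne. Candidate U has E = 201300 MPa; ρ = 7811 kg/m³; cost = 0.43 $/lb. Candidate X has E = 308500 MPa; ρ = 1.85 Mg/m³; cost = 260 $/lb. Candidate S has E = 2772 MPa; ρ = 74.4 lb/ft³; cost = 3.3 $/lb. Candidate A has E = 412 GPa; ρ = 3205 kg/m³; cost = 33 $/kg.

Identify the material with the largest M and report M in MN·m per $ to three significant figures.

candidate U, M = 27.2 MN·m per $

Normalizing units and computing the index:
  candidate W: E = 128.9 GPa, ρ = 1560 kg/m³, cost = 110.2 $/kg
  candidate P: E = 102.0 GPa, ρ = 8804 kg/m³, cost = 9.700 $/kg
  candidate H: E = 45.00 GPa, ρ = 1850 kg/m³, cost = 3.860 $/kg
  candidate U: E = 201.3 GPa, ρ = 7811 kg/m³, cost = 0.9480 $/kg
  candidate X: E = 308.5 GPa, ρ = 1850 kg/m³, cost = 573.2 $/kg
  candidate S: E = 2.772 GPa, ρ = 1192 kg/m³, cost = 7.275 $/kg
  candidate A: E = 412.0 GPa, ρ = 3205 kg/m³, cost = 33.00 $/kg
  candidate U: M = 27.2 MN·m per $
  candidate H: M = 6.30 MN·m per $
  candidate A: M = 3.90 MN·m per $
  candidate P: M = 1.19 MN·m per $
  candidate W: M = 0.749 MN·m per $
  candidate S: M = 0.320 MN·m per $
  candidate X: M = 0.291 MN·m per $
The maximum is for candidate U.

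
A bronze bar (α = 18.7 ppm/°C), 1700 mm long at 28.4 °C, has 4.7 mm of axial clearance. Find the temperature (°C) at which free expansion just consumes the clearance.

α·L₀·ΔT = 4.7 mm ⇒ ΔT = 4.7 / (18.7×10⁻⁶ × 1700.0) = 147.8 K.
T = 28.4 + 147.8 = 176.2 °C.

176 °C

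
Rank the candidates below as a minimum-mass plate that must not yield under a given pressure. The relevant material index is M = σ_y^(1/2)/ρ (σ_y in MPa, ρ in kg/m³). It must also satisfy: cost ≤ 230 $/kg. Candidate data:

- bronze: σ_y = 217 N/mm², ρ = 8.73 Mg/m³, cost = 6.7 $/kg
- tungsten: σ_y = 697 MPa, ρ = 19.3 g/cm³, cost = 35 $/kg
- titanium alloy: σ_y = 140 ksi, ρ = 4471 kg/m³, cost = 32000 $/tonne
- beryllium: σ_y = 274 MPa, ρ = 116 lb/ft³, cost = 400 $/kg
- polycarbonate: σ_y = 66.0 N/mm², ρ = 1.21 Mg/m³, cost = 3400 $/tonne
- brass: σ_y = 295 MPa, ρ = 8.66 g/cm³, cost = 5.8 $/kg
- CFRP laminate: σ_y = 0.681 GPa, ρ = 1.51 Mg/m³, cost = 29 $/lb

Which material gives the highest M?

Screen on constraints: cost ≤ 230 $/kg. Survivors: bronze, tungsten, titanium alloy, polycarbonate, brass, CFRP laminate.
In SI units:
  bronze: σ_y = 217.0 MPa, ρ = 8730 kg/m³
  tungsten: σ_y = 697.0 MPa, ρ = 19300 kg/m³
  titanium alloy: σ_y = 965.3 MPa, ρ = 4471 kg/m³
  polycarbonate: σ_y = 66.00 MPa, ρ = 1210 kg/m³
  brass: σ_y = 295.0 MPa, ρ = 8660 kg/m³
  CFRP laminate: σ_y = 681.0 MPa, ρ = 1510 kg/m³
  CFRP laminate: M = 17.3×10⁻³
  titanium alloy: M = 6.95×10⁻³
  polycarbonate: M = 6.71×10⁻³
  brass: M = 1.98×10⁻³
  bronze: M = 1.69×10⁻³
  tungsten: M = 1.37×10⁻³
Highest index: CFRP laminate.

CFRP laminate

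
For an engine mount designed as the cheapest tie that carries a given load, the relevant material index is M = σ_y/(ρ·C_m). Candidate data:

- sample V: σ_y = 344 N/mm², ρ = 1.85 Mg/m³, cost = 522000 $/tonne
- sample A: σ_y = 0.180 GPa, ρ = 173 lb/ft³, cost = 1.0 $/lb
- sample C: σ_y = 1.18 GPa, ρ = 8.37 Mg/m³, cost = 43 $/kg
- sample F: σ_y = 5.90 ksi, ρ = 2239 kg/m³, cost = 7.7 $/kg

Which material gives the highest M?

Normalizing units and computing the index:
  sample V: σ_y = 344.0 MPa, ρ = 1850 kg/m³, cost = 522.0 $/kg
  sample A: σ_y = 180.0 MPa, ρ = 2771 kg/m³, cost = 2.205 $/kg
  sample C: σ_y = 1180 MPa, ρ = 8370 kg/m³, cost = 43.00 $/kg
  sample F: σ_y = 40.68 MPa, ρ = 2239 kg/m³, cost = 7.700 $/kg
  sample A: M = 29.5 kN·m per $
  sample C: M = 3.28 kN·m per $
  sample F: M = 2.36 kN·m per $
  sample V: M = 0.356 kN·m per $
Sample A has the largest M.

sample A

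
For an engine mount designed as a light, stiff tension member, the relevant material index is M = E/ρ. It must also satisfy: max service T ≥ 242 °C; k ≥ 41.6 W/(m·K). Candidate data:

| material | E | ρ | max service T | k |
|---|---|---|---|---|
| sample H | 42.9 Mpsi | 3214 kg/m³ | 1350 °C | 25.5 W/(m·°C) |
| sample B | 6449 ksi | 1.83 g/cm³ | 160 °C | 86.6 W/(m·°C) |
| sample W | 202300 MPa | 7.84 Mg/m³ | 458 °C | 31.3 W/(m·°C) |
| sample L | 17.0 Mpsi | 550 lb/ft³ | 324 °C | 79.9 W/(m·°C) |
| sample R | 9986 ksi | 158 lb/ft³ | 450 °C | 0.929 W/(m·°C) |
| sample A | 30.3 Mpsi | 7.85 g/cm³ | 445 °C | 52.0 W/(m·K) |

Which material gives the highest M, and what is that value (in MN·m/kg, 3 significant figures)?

sample A, M = 26.6 MN·m/kg

Screen on constraints: max service T ≥ 242 °C; k ≥ 41.6 W/(m·K). Survivors: sample L, sample A.
Normalizing units and computing the index:
  sample L: E = 117.2 GPa, ρ = 8810 kg/m³
  sample A: E = 208.9 GPa, ρ = 7850 kg/m³
  sample A: M = 26.6 MN·m/kg
  sample L: M = 13.3 MN·m/kg
Highest index: sample A.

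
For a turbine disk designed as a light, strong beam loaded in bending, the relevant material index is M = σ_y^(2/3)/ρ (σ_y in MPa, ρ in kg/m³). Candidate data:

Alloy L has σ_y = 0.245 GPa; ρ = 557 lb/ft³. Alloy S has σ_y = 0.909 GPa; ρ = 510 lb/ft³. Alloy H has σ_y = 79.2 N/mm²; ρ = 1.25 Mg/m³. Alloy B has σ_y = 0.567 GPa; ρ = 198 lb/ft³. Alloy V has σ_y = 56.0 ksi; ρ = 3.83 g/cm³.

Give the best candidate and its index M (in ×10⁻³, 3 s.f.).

alloy B, M = 21.6×10⁻³

Normalizing units and computing the index:
  alloy L: σ_y = 245.0 MPa, ρ = 8922 kg/m³
  alloy S: σ_y = 909.0 MPa, ρ = 8169 kg/m³
  alloy H: σ_y = 79.20 MPa, ρ = 1250 kg/m³
  alloy B: σ_y = 567.0 MPa, ρ = 3172 kg/m³
  alloy V: σ_y = 386.1 MPa, ρ = 3830 kg/m³
  alloy B: M = 21.6×10⁻³
  alloy H: M = 14.8×10⁻³
  alloy V: M = 13.8×10⁻³
  alloy S: M = 11.5×10⁻³
  alloy L: M = 4.39×10⁻³
Alloy B ranks first.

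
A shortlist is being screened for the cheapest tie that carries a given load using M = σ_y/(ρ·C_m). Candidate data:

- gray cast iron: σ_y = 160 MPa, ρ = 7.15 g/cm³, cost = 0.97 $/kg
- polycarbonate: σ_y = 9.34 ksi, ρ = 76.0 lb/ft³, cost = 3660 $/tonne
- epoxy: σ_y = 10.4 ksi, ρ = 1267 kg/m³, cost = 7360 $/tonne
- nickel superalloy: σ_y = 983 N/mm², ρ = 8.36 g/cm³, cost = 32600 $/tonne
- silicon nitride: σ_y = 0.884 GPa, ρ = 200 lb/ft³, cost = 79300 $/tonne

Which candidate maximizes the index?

gray cast iron

Normalizing units and computing the index:
  gray cast iron: σ_y = 160.0 MPa, ρ = 7150 kg/m³, cost = 0.9700 $/kg
  polycarbonate: σ_y = 64.40 MPa, ρ = 1217 kg/m³, cost = 3.660 $/kg
  epoxy: σ_y = 71.71 MPa, ρ = 1267 kg/m³, cost = 7.360 $/kg
  nickel superalloy: σ_y = 983.0 MPa, ρ = 8360 kg/m³, cost = 32.60 $/kg
  silicon nitride: σ_y = 884.0 MPa, ρ = 3204 kg/m³, cost = 79.30 $/kg
  gray cast iron: M = 23.1 kN·m per $
  polycarbonate: M = 14.5 kN·m per $
  epoxy: M = 7.69 kN·m per $
  nickel superalloy: M = 3.61 kN·m per $
  silicon nitride: M = 3.48 kN·m per $
Gray cast iron ranks first.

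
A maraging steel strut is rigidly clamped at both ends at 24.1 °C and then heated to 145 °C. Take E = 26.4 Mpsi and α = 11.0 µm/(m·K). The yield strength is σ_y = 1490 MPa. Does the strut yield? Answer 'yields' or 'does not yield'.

E = 26.4 Mpsi = 182.0 GPa.
ΔT = 120.9 K. Constrained thermal stress σ = E·α·ΔT = 182.0×10³ MPa × 11.0×10⁻⁶ × 120.9 = 242 MPa (compressive).
Compare to σ_y = 1490 MPa: σ < σ_y, so it does not yield.

does not yield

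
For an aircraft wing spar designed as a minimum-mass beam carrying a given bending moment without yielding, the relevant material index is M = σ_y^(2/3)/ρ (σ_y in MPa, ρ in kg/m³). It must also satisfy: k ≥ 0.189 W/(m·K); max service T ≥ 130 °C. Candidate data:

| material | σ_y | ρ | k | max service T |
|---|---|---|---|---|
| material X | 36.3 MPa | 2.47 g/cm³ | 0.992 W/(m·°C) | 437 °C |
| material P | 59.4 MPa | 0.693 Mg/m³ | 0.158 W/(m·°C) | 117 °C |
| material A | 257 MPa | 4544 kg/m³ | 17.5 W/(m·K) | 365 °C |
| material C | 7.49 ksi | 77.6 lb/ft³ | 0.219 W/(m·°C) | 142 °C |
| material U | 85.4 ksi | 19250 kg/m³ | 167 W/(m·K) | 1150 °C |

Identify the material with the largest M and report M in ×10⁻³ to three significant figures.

Screen on constraints: k ≥ 0.189 W/(m·K); max service T ≥ 130 °C. Survivors: material X, material A, material C, material U.
Putting every candidate on a common basis:
  material X: σ_y = 36.30 MPa, ρ = 2470 kg/m³
  material A: σ_y = 257.0 MPa, ρ = 4544 kg/m³
  material C: σ_y = 51.64 MPa, ρ = 1243 kg/m³
  material U: σ_y = 588.8 MPa, ρ = 19250 kg/m³
  material C: M = 11.2×10⁻³
  material A: M = 8.90×10⁻³
  material X: M = 4.44×10⁻³
  material U: M = 3.65×10⁻³
Material C ranks first.

material C, M = 11.2×10⁻³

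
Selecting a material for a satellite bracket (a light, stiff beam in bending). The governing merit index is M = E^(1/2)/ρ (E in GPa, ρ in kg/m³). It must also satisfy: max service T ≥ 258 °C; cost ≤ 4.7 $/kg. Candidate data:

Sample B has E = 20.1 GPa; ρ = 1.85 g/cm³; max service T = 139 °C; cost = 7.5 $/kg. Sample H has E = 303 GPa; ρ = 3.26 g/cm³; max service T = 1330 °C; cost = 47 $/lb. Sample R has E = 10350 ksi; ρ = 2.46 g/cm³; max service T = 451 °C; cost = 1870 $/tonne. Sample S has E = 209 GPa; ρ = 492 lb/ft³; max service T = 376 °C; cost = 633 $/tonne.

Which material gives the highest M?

sample R

Screen on constraints: max service T ≥ 258 °C; cost ≤ 4.7 $/kg. Survivors: sample R, sample S.
In SI units:
  sample R: E = 71.36 GPa, ρ = 2460 kg/m³
  sample S: E = 209.0 GPa, ρ = 7881 kg/m³
  sample R: M = 3.43×10⁻³
  sample S: M = 1.83×10⁻³
Highest index: sample R.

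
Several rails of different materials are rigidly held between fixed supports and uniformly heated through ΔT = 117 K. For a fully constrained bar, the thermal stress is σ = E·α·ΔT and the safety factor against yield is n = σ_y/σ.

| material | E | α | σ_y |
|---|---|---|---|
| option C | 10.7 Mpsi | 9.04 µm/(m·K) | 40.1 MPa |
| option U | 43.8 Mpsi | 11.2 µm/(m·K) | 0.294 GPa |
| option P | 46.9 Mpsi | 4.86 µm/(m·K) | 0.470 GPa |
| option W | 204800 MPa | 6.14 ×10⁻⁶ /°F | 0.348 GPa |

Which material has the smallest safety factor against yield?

In consistent units (E in GPa, α in ×10⁻⁶/K, σ_y in MPa):
  option C: E = 73.77, α = 9.04, σ_y = 40.10 → σ = 78.0 MPa, n = 0.514
  option U: E = 302.0, α = 11.2, σ_y = 294.0 → σ = 396 MPa, n = 0.743
  option P: E = 323.4, α = 4.86, σ_y = 470.0 → σ = 184 MPa, n = 2.56
  option W: E = 204.8, α = 11.1, σ_y = 348.0 → σ = 265 MPa, n = 1.31
Option C has the lowest safety factor, n = 0.514.

option C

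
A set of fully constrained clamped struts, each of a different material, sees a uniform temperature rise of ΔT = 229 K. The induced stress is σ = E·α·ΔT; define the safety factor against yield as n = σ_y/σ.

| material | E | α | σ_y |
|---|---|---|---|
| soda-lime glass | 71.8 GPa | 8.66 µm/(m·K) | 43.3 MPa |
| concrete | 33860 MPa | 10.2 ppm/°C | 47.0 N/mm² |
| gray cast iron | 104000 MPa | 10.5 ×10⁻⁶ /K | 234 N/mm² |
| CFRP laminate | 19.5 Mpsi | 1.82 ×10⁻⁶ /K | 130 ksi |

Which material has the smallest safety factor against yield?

soda-lime glass

Per material, after unit conversion:
  soda-lime glass: E = 71.80, α = 8.66, σ_y = 43.30 → σ = 142 MPa, n = 0.304
  concrete: E = 33.86, α = 10.2, σ_y = 47.00 → σ = 79.1 MPa, n = 0.594
  gray cast iron: E = 104.0, α = 10.5, σ_y = 234.0 → σ = 250 MPa, n = 0.936
  CFRP laminate: E = 134.4, α = 1.82, σ_y = 896.3 → σ = 56.0 MPa, n = 16.0
Smallest n: soda-lime glass with n = 0.304.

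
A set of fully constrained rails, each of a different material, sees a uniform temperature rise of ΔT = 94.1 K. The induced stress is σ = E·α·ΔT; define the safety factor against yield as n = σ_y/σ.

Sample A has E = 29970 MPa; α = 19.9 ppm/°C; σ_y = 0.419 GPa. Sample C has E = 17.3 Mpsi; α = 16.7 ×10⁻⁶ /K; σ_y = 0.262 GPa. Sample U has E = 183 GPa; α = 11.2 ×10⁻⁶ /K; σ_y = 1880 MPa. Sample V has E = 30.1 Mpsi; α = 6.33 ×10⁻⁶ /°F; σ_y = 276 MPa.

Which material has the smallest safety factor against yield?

sample V

Converting E to GPa, α to ×10⁻⁶/K, σ_y to MPa, then σ and n for each:
  sample A: E = 29.97, α = 19.9, σ_y = 419.0 → σ = 56.1 MPa, n = 7.47
  sample C: E = 119.3, α = 16.7, σ_y = 262.0 → σ = 187 MPa, n = 1.40
  sample U: E = 183.0, α = 11.2, σ_y = 1880 → σ = 193 MPa, n = 9.75
  sample V: E = 207.5, α = 11.4, σ_y = 276.0 → σ = 223 MPa, n = 1.24
Sample V has the lowest safety factor, n = 1.24.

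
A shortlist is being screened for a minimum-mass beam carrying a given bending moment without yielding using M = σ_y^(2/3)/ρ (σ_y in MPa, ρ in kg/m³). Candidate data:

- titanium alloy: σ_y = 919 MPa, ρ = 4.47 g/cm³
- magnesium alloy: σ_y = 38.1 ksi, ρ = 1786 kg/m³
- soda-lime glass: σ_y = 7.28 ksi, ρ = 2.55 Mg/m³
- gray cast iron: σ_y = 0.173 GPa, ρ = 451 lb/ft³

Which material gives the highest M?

magnesium alloy

Putting every candidate on a common basis:
  titanium alloy: σ_y = 919.0 MPa, ρ = 4470 kg/m³
  magnesium alloy: σ_y = 262.7 MPa, ρ = 1786 kg/m³
  soda-lime glass: σ_y = 50.19 MPa, ρ = 2550 kg/m³
  gray cast iron: σ_y = 173.0 MPa, ρ = 7224 kg/m³
  magnesium alloy: M = 23.0×10⁻³
  titanium alloy: M = 21.1×10⁻³
  soda-lime glass: M = 5.34×10⁻³
  gray cast iron: M = 4.30×10⁻³
Magnesium alloy ranks first.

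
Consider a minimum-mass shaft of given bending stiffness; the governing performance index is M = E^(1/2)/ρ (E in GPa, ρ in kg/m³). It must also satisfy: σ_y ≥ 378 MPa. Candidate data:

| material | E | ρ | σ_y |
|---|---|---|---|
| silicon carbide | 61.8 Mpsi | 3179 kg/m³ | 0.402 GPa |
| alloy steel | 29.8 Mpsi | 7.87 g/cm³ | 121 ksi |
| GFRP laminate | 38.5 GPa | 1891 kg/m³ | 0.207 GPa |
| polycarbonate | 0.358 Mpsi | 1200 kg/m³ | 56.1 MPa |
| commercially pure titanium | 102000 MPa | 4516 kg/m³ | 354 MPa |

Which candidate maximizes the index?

Screen on constraints: σ_y ≥ 378 MPa. Survivors: silicon carbide, alloy steel.
Normalizing units and computing the index:
  silicon carbide: E = 426.1 GPa, ρ = 3179 kg/m³
  alloy steel: E = 205.5 GPa, ρ = 7870 kg/m³
  silicon carbide: M = 6.49×10⁻³
  alloy steel: M = 1.82×10⁻³
Silicon carbide ranks first.

silicon carbide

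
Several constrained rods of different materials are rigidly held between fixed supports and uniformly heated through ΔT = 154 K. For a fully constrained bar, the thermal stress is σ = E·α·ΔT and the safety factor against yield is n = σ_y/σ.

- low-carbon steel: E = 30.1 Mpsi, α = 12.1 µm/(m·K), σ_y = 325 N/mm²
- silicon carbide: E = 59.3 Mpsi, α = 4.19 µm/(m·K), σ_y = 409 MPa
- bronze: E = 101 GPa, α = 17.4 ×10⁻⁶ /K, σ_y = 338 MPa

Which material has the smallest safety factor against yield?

low-carbon steel

Per material, after unit conversion:
  low-carbon steel: E = 207.5, α = 12.1, σ_y = 325.0 → σ = 387 MPa, n = 0.840
  silicon carbide: E = 408.9, α = 4.19, σ_y = 409.0 → σ = 264 MPa, n = 1.55
  bronze: E = 101.0, α = 17.4, σ_y = 338.0 → σ = 271 MPa, n = 1.25
Low-carbon steel has the lowest safety factor, n = 0.840.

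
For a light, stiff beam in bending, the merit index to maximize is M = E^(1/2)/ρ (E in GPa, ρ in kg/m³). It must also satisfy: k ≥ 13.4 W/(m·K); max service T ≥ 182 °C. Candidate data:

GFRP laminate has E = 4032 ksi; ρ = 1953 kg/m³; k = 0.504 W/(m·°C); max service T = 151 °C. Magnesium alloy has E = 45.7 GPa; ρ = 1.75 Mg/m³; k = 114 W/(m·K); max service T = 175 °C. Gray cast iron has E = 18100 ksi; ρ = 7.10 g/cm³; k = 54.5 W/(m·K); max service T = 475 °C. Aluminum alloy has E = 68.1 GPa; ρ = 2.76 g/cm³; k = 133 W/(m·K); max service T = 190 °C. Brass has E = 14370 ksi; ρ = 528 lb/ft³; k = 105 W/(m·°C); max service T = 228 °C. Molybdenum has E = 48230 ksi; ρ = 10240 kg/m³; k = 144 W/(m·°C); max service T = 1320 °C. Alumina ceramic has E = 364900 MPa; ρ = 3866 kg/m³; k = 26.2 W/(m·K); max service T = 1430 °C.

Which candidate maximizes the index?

Screen on constraints: k ≥ 13.4 W/(m·K); max service T ≥ 182 °C. Survivors: gray cast iron, aluminum alloy, brass, molybdenum, alumina ceramic.
After converting to SI:
  gray cast iron: E = 124.8 GPa, ρ = 7100 kg/m³
  aluminum alloy: E = 68.10 GPa, ρ = 2760 kg/m³
  brass: E = 99.08 GPa, ρ = 8458 kg/m³
  molybdenum: E = 332.5 GPa, ρ = 10240 kg/m³
  alumina ceramic: E = 364.9 GPa, ρ = 3866 kg/m³
  alumina ceramic: M = 4.94×10⁻³
  aluminum alloy: M = 2.99×10⁻³
  molybdenum: M = 1.78×10⁻³
  gray cast iron: M = 1.57×10⁻³
  brass: M = 1.18×10⁻³
Highest index: alumina ceramic.

alumina ceramic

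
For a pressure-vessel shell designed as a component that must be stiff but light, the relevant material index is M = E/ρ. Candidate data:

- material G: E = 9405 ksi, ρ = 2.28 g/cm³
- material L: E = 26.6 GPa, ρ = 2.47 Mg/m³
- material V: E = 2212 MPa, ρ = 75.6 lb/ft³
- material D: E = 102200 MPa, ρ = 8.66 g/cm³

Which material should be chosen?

Convert each candidate to consistent units, then evaluate M:
  material G: E = 64.85 GPa, ρ = 2280 kg/m³
  material L: E = 26.60 GPa, ρ = 2470 kg/m³
  material V: E = 2.212 GPa, ρ = 1211 kg/m³
  material D: E = 102.2 GPa, ρ = 8660 kg/m³
  material G: M = 28.4 MN·m/kg
  material D: M = 11.8 MN·m/kg
  material L: M = 10.8 MN·m/kg
  material V: M = 1.83 MN·m/kg
Highest index: material G.

material G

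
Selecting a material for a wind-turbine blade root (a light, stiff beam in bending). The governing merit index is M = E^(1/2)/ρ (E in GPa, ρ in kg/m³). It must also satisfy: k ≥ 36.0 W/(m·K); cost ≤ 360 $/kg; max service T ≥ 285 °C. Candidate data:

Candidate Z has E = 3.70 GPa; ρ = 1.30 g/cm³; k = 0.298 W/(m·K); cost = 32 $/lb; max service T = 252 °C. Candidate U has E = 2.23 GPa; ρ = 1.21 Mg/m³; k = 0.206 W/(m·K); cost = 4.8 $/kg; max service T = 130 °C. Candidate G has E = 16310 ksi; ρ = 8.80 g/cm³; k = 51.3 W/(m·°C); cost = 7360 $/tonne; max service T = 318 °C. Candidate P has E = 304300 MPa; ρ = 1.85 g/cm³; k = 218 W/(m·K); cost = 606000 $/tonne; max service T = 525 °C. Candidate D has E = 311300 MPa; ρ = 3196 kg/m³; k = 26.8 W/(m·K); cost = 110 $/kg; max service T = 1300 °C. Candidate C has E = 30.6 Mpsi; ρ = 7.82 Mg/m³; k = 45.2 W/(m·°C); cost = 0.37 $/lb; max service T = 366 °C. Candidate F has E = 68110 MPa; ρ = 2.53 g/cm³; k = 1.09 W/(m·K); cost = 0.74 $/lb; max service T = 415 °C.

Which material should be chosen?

Screen on constraints: k ≥ 36.0 W/(m·K); cost ≤ 360 $/kg; max service T ≥ 285 °C. Survivors: candidate G, candidate C.
In SI units:
  candidate G: E = 112.5 GPa, ρ = 8800 kg/m³
  candidate C: E = 211.0 GPa, ρ = 7820 kg/m³
  candidate C: M = 1.86×10⁻³
  candidate G: M = 1.21×10⁻³
Candidate C has the largest M.

candidate C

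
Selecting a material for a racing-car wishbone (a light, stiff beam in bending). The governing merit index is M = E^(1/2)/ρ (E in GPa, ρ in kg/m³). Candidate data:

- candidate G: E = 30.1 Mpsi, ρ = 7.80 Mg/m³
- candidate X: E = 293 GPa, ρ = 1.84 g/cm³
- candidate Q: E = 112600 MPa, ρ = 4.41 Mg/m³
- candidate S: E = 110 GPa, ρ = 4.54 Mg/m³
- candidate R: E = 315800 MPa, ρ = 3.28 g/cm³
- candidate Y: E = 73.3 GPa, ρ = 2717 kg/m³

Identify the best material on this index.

In SI units:
  candidate G: E = 207.5 GPa, ρ = 7800 kg/m³
  candidate X: E = 293.0 GPa, ρ = 1840 kg/m³
  candidate Q: E = 112.6 GPa, ρ = 4410 kg/m³
  candidate S: E = 110.0 GPa, ρ = 4540 kg/m³
  candidate R: E = 315.8 GPa, ρ = 3280 kg/m³
  candidate Y: E = 73.30 GPa, ρ = 2717 kg/m³
  candidate X: M = 9.30×10⁻³
  candidate R: M = 5.42×10⁻³
  candidate Y: M = 3.15×10⁻³
  candidate Q: M = 2.41×10⁻³
  candidate S: M = 2.31×10⁻³
  candidate G: M = 1.85×10⁻³
The maximum is for candidate X.

candidate X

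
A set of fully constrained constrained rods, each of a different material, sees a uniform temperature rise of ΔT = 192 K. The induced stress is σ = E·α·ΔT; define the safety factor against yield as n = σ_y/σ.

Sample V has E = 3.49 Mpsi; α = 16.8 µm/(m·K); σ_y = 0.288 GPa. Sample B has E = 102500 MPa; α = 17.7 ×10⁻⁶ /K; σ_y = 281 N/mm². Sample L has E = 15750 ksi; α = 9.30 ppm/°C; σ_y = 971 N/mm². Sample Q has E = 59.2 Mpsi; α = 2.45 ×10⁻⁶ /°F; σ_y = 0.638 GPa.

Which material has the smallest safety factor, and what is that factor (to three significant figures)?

Converting E to GPa, α to ×10⁻⁶/K, σ_y to MPa, then σ and n for each:
  sample V: E = 24.06, α = 16.8, σ_y = 288.0 → σ = 77.6 MPa, n = 3.71
  sample B: E = 102.5, α = 17.7, σ_y = 281.0 → σ = 348 MPa, n = 0.807
  sample L: E = 108.6, α = 9.30, σ_y = 971.0 → σ = 194 MPa, n = 5.01
  sample Q: E = 408.2, α = 4.41, σ_y = 638.0 → σ = 346 MPa, n = 1.85
Sample B has the lowest safety factor, n = 0.807.

sample B, n = 0.807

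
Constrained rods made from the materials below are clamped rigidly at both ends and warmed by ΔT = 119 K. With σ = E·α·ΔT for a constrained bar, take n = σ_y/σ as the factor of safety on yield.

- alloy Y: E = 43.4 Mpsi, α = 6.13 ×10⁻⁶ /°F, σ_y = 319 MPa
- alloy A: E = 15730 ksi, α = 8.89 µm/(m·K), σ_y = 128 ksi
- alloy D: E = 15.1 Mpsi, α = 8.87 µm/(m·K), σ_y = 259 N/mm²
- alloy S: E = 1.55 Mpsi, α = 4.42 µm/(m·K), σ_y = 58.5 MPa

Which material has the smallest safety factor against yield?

alloy Y

With everything in SI (GPa, ×10⁻⁶/K, MPa):
  alloy Y: E = 299.2, α = 11.0, σ_y = 319.0 → σ = 393 MPa, n = 0.812
  alloy A: E = 108.5, α = 8.89, σ_y = 882.5 → σ = 115 MPa, n = 7.69
  alloy D: E = 104.1, α = 8.87, σ_y = 259.0 → σ = 110 MPa, n = 2.36
  alloy S: E = 10.69, α = 4.42, σ_y = 58.50 → σ = 5.62 MPa, n = 10.4
The minimum is alloy Y at n = 0.812.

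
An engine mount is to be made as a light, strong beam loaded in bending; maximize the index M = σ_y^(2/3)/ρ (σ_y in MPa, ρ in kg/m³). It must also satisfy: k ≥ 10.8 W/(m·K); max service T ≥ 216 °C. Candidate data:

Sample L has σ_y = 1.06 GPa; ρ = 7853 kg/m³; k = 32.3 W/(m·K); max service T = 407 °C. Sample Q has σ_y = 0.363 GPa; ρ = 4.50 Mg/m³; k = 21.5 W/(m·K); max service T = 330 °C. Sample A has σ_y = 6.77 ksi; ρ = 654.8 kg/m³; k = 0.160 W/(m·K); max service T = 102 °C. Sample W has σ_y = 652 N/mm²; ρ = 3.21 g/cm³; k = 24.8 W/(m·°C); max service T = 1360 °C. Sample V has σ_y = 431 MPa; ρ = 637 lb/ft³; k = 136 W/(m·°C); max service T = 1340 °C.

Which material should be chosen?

Screen on constraints: k ≥ 10.8 W/(m·K); max service T ≥ 216 °C. Survivors: sample L, sample Q, sample W, sample V.
Putting every candidate on a common basis:
  sample L: σ_y = 1060 MPa, ρ = 7853 kg/m³
  sample Q: σ_y = 363.0 MPa, ρ = 4500 kg/m³
  sample W: σ_y = 652.0 MPa, ρ = 3210 kg/m³
  sample V: σ_y = 431.0 MPa, ρ = 10200 kg/m³
  sample W: M = 23.4×10⁻³
  sample L: M = 13.2×10⁻³
  sample Q: M = 11.3×10⁻³
  sample V: M = 5.59×10⁻³
Sample W has the largest M.

sample W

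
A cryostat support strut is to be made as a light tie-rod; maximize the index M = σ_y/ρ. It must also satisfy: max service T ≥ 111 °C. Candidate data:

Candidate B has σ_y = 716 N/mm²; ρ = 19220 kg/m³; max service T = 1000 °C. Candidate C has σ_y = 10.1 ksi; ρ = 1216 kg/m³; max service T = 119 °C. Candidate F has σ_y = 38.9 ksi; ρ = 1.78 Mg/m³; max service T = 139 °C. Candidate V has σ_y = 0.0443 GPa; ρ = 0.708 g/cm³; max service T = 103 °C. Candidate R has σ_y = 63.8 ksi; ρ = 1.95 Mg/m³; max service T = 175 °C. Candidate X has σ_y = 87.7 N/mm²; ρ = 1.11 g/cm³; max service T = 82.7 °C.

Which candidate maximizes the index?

candidate R

Screen on constraints: max service T ≥ 111 °C. Survivors: candidate B, candidate C, candidate F, candidate R.
In SI units:
  candidate B: σ_y = 716.0 MPa, ρ = 19220 kg/m³
  candidate C: σ_y = 69.64 MPa, ρ = 1216 kg/m³
  candidate F: σ_y = 268.2 MPa, ρ = 1780 kg/m³
  candidate R: σ_y = 439.9 MPa, ρ = 1950 kg/m³
  candidate R: M = 226 kN·m/kg
  candidate F: M = 151 kN·m/kg
  candidate C: M = 57.3 kN·m/kg
  candidate B: M = 37.3 kN·m/kg
Candidate R has the largest M.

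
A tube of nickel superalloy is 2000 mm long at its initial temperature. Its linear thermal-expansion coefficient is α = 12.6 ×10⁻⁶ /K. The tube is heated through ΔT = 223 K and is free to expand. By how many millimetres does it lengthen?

ΔL = α·L₀·ΔT = 12.6×10⁻⁶ × 2000 mm × 223.0 K = 5.62 mm.

5.62 mm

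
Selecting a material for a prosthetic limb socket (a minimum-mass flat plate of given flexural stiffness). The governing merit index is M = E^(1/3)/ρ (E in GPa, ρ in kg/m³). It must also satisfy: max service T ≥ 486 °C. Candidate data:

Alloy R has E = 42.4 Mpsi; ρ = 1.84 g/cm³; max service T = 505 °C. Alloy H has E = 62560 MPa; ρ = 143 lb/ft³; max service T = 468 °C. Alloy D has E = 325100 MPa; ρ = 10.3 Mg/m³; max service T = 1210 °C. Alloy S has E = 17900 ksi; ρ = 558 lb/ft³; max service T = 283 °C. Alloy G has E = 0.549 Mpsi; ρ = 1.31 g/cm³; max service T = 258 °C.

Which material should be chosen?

alloy R

Screen on constraints: max service T ≥ 486 °C. Survivors: alloy R, alloy D.
In SI units:
  alloy R: E = 292.3 GPa, ρ = 1840 kg/m³
  alloy D: E = 325.1 GPa, ρ = 10300 kg/m³
  alloy R: M = 3.61×10⁻³
  alloy D: M = 0.668×10⁻³
The maximum is for alloy R.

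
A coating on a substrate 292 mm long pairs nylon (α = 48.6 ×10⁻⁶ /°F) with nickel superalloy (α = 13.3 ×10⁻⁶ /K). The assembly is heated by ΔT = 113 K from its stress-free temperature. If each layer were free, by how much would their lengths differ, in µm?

nylon: α = 48.6×10⁻⁶/°F × 9/5 = 87.5×10⁻⁶/K.
Δα = |87.5 − 13.3|×10⁻⁶/K = 74.2×10⁻⁶/K.
ΔL_mismatch = Δα·L·ΔT = 74.2×10⁻⁶ × 292.0 mm × 113.0 K = 2450 µm.

2450 µm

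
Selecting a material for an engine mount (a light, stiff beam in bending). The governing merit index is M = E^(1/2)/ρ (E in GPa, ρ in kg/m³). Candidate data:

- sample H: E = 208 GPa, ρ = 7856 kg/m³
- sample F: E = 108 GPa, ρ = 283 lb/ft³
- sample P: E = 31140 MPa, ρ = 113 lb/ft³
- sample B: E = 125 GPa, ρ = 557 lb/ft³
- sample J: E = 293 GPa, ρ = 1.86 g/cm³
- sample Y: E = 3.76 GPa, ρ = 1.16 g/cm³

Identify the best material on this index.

Putting every candidate on a common basis:
  sample H: E = 208.0 GPa, ρ = 7856 kg/m³
  sample F: E = 108.0 GPa, ρ = 4533 kg/m³
  sample P: E = 31.14 GPa, ρ = 1810 kg/m³
  sample B: E = 125.0 GPa, ρ = 8922 kg/m³
  sample J: E = 293.0 GPa, ρ = 1860 kg/m³
  sample Y: E = 3.760 GPa, ρ = 1160 kg/m³
  sample J: M = 9.20×10⁻³
  sample P: M = 3.08×10⁻³
  sample F: M = 2.29×10⁻³
  sample H: M = 1.84×10⁻³
  sample Y: M = 1.67×10⁻³
  sample B: M = 1.25×10⁻³
Sample J ranks first.

sample J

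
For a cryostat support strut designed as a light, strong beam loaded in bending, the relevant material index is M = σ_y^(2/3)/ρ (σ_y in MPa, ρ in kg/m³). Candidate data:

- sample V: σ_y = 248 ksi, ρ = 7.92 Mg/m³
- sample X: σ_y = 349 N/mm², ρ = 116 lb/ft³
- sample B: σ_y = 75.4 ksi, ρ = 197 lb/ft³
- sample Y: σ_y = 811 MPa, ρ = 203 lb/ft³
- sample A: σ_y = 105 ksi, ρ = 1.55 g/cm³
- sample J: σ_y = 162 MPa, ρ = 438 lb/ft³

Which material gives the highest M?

In SI units:
  sample V: σ_y = 1710 MPa, ρ = 7920 kg/m³
  sample X: σ_y = 349.0 MPa, ρ = 1858 kg/m³
  sample B: σ_y = 519.9 MPa, ρ = 3156 kg/m³
  sample Y: σ_y = 811.0 MPa, ρ = 3252 kg/m³
  sample A: σ_y = 723.9 MPa, ρ = 1550 kg/m³
  sample J: σ_y = 162.0 MPa, ρ = 7016 kg/m³
  sample A: M = 52.0×10⁻³
  sample Y: M = 26.7×10⁻³
  sample X: M = 26.7×10⁻³
  sample B: M = 20.5×10⁻³
  sample V: M = 18.1×10⁻³
  sample J: M = 4.24×10⁻³
Highest index: sample A.

sample A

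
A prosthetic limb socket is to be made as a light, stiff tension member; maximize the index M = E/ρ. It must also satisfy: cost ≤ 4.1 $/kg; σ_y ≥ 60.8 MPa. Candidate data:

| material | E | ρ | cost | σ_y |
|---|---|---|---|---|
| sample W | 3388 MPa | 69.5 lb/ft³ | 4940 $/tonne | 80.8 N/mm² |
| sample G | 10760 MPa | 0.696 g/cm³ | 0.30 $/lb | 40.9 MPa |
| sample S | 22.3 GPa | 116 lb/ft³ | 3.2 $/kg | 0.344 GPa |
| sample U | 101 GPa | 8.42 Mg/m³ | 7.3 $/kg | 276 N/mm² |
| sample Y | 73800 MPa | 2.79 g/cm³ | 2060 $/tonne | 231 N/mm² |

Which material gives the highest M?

sample Y

Screen on constraints: cost ≤ 4.1 $/kg; σ_y ≥ 60.8 MPa. Survivors: sample S, sample Y.
Normalizing units and computing the index:
  sample S: E = 22.30 GPa, ρ = 1858 kg/m³
  sample Y: E = 73.80 GPa, ρ = 2790 kg/m³
  sample Y: M = 26.5 MN·m/kg
  sample S: M = 12.0 MN·m/kg
Sample Y ranks first.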